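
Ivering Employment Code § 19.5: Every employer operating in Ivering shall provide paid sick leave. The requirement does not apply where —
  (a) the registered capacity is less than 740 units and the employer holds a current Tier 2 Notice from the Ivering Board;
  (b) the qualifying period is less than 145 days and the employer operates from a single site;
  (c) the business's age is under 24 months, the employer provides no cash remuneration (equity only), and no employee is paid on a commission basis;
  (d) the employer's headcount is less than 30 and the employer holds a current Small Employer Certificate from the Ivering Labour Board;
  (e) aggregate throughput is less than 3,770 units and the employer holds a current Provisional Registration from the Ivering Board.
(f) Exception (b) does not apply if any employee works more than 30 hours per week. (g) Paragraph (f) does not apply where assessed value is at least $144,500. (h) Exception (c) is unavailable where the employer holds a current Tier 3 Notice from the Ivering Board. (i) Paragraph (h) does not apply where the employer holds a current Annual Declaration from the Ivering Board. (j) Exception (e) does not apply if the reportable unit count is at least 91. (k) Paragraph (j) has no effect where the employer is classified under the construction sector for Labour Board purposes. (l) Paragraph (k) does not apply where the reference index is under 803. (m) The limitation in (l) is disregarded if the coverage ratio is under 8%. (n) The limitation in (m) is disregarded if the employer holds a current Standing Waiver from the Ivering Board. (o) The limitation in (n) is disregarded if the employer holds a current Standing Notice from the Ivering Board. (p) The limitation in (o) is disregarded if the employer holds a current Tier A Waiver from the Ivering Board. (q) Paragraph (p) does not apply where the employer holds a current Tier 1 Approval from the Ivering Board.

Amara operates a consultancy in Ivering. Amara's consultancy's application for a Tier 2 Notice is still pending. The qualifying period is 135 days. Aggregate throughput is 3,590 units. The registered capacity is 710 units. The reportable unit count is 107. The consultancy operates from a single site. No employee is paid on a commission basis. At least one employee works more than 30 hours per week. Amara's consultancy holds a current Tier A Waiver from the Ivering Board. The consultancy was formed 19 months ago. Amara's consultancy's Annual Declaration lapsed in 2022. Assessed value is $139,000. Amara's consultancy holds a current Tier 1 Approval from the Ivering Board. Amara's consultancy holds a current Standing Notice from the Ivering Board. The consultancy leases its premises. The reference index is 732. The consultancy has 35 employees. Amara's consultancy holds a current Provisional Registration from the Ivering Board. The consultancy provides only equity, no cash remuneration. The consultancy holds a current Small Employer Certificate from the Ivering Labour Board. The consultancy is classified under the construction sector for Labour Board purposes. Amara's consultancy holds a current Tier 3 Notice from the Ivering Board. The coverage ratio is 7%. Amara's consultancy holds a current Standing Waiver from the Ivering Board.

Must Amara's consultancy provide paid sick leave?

No — exception (e) applies; Amara's consultancy is not required to provide paid sick leave.

Exception (a) does not apply: there is no Tier 2 Notice in force.
Exception (b) is satisfied on its face — the qualifying period is 135 days, less than the 145 days limit; the employer operates from a single site. But applying paragraphs (f)–(g): (f) operates against (b): at least one employee exceeds 30 hours/week. (g) does not operate here (assessed value is $139,000, short of $144,500), so (f) stands. So (b) is unavailable.
Exception (c)'s conditions are all satisfied: the business's age is 19 months, under the 24 months limit; remuneration is equity-only; no employee is paid on commission. But: (h) operates against (c): a current Tier 3 Notice is held. (i) is not engaged (the Annual Declaration is not current), so (h) stands. Exception (c) does not apply.
Exception (d) fails — the employer's headcount is 35, not less than 30.
Exception (e): aggregate throughput is 3,590 units, less than the 3,770 units limit; a current Provisional Registration is held — every condition holds. Applying paragraphs (j)–(q): (j) is engaged (the reportable unit count is 107, meeting the 91 threshold), but is displaced by (k): (k) operates against (j): the consultancy is classified under the construction sector. (l) operates (the reference index is 732, under the 803 limit), but is displaced by (m): (m) is triggered — the coverage ratio is 7%, under the 8% limit. (n) is engaged (a current Standing Waiver is held), but is displaced by (o): (o) operates — a current Standing Notice is held. (p) is triggered (a current Tier A Waiver is held), but is displaced by (q): (q) is engaged — a current Tier 1 Approval is held. So (e) applies.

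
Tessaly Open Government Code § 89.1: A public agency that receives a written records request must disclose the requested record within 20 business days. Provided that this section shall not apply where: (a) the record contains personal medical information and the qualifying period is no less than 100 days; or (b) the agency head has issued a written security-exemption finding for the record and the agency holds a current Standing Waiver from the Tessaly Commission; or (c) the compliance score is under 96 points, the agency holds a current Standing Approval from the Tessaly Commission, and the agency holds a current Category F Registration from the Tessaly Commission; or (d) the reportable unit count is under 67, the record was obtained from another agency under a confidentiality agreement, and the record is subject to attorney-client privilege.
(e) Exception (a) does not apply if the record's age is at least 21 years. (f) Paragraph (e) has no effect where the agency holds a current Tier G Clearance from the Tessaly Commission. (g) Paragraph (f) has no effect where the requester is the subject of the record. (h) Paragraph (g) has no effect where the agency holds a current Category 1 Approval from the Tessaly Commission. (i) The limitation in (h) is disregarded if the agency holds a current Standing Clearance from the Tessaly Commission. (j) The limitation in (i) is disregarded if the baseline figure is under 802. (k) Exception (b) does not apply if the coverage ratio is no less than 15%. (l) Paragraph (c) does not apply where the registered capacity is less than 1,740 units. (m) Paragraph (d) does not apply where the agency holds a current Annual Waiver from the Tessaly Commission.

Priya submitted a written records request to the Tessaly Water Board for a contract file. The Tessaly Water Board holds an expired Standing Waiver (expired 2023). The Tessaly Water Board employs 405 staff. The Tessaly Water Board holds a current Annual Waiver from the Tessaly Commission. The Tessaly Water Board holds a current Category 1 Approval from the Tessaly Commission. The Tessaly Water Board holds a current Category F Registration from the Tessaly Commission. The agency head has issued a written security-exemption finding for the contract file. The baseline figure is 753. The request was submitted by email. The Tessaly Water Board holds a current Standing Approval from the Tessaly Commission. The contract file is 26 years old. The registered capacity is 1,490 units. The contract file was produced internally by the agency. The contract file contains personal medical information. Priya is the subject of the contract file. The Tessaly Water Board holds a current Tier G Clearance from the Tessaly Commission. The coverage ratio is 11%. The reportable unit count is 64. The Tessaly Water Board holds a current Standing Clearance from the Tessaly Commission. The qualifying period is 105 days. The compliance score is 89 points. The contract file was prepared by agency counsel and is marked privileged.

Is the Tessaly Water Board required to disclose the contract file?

Exception (a) is satisfied on its face — the contract file contains personal medical information; the qualifying period is 105 days, meeting the 100 days threshold. Considering the limiting provisions: (e) is engaged (the record's age is 26 years, meeting the 21 years threshold), but is set aside by (f): (f) operates — a current Tier G Clearance is held. (g) would limit (f) — Priya is the subject of the contract file — but (h) sets (g) aside: (h) operates against (g): a current Category 1 Approval is held. (i) is engaged (a current Standing Clearance is held), but is itself disapplied by (j): (j) operates against (i): the baseline figure is 753, under the 802 limit. So (a) applies.
Exception (b) fails — the Standing Waiver is not current.
Exception (c) is satisfied on its face — the compliance score is 89 points, under the 96 points limit; a current Standing Approval is held; a current Category F Registration is held. Turning to paragraph (l): (l) operates against (c): the registered capacity is 1,490 units, less than the 1,740 units limit. (c) is therefore removed.
Exception (d) does not apply: the contract file was produced internally.

No — exception (a) applies; the Tessaly Water Board is not required to disclose the contract file.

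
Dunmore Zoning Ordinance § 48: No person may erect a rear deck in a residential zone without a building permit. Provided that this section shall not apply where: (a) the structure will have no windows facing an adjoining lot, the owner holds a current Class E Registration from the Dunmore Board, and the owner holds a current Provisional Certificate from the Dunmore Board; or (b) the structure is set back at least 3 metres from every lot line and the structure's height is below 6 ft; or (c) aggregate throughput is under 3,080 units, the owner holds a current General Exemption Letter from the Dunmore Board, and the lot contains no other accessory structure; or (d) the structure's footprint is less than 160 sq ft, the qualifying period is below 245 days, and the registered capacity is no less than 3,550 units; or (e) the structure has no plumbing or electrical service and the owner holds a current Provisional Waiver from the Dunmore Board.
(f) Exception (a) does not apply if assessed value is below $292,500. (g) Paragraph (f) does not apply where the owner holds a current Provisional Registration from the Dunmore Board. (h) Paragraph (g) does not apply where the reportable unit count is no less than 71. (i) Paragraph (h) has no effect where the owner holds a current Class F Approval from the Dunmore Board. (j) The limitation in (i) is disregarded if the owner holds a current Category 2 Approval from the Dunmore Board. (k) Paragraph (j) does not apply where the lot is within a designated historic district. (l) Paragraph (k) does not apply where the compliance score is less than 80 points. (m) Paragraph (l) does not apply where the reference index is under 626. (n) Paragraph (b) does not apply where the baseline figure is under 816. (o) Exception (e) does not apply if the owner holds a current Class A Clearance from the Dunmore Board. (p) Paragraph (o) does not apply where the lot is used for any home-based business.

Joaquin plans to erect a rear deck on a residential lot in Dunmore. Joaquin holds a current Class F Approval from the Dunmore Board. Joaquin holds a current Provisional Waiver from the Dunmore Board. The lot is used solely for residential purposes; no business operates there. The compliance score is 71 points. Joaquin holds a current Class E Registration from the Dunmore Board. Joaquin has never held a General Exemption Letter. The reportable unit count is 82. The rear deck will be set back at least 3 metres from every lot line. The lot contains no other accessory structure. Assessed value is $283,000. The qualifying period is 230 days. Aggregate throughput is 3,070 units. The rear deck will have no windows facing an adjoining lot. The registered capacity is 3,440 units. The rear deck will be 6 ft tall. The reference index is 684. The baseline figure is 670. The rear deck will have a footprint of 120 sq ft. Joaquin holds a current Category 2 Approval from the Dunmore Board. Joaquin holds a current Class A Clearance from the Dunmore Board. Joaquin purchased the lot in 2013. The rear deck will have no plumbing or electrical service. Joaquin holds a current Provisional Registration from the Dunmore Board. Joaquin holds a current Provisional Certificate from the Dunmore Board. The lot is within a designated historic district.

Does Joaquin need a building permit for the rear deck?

Yes — Joaquin must obtain a building permit.

All of (a)'s requirements are met (no windows face an adjoining lot; a current Class E Registration is held; a current Provisional Certificate is held). However, paragraphs (f)–(m) must be considered: (f) is triggered — assessed value is $283,000, below the $292,500 limit. (g) would limit (f) — a current Provisional Registration is held — but (h) sets (g) aside: (h) applies — the reportable unit count is 82, meeting the 71 threshold. (i) is triggered (a current Class F Approval is held), but is set aside by (j): (j) applies — a current Category 2 Approval is held. (k) is triggered (the lot is in a historic district), but is set aside by (l): (l) operates against (k): the compliance score is 71 points, less than the 80 points limit. (m), which would lift (l), is not triggered — the reference index is 684, not under 626. So (a) is unavailable.
Exception (b) requires that the structure's height is below 6 ft; but the structure's height is 6 ft, not below 6 ft, so (b) is unavailable.
Exception (c) does not apply: the General Exemption Letter is not current.
Exception (d) fails — the registered capacity is 3,440 units, short of 3,550 units.
Exception (e) is satisfied on its face — there is no plumbing or electrical service; a current Provisional Waiver is held. But applying paragraphs (o)–(p): (o) is engaged — a current Class A Clearance is held. (p) does not operate here (the lot is solely residential), so (o) stands. (e) is therefore removed.
None of the exceptions is available; § 48 applies in full.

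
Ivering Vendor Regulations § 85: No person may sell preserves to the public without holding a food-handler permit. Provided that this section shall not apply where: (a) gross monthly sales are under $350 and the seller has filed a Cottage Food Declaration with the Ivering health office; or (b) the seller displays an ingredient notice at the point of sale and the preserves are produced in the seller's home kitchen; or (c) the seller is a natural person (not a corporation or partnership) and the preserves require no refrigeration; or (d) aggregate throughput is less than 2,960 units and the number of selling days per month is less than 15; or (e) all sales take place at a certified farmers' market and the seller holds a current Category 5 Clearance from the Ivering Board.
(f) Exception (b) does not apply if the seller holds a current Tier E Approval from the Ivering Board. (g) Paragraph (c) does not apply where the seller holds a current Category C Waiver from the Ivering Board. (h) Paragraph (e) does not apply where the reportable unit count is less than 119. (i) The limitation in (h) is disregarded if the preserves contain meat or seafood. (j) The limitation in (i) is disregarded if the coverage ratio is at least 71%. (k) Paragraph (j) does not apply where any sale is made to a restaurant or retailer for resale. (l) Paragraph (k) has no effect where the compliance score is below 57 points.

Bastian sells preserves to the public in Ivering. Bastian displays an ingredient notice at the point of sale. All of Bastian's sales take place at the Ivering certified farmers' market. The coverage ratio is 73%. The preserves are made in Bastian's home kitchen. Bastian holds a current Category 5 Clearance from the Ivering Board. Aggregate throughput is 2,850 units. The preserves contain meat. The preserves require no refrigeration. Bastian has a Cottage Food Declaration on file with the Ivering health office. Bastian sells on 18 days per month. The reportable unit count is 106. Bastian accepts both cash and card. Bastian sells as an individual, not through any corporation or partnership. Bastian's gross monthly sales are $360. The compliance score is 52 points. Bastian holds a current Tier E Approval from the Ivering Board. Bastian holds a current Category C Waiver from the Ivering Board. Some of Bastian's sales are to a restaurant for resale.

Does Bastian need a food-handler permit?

Exception (a) does not apply: gross monthly sales are $360, not under $350.
Exception (b)'s conditions are all satisfied: an ingredient notice is displayed; the preserves are home-kitchen produced. Turning to paragraph (f): (f) applies — a current Tier E Approval is held. So (b) is unavailable.
Exception (c): the seller is a natural person; the preserves are shelf-stable — every condition holds. However, paragraph (g) must be considered: (g) applies — a current Category C Waiver is held. So (c) is unavailable.
Exception (d) fails — the number of selling days per month is 18, not less than 15.
Exception (e): all sales are at a certified farmers' market; a current Category 5 Clearance is held — every condition holds. Turning to paragraphs (h)–(l): (h) operates against (e): the reportable unit count is 106, less than the 119 limit. (i) would limit (h) — the preserves contain meat — but (j) sets (i) aside: (j) operates against (i): the coverage ratio is 73%, meeting the 71% threshold. (k) operates (some sales are to a restaurant for resale), but is overridden by (l): (l) operates against (k): the compliance score is 52 points, below the 57 points limit. Exception (e) does not apply.
None of the exceptions is available; § 85 applies in full.

Yes — Bastian must hold a food-handler permit.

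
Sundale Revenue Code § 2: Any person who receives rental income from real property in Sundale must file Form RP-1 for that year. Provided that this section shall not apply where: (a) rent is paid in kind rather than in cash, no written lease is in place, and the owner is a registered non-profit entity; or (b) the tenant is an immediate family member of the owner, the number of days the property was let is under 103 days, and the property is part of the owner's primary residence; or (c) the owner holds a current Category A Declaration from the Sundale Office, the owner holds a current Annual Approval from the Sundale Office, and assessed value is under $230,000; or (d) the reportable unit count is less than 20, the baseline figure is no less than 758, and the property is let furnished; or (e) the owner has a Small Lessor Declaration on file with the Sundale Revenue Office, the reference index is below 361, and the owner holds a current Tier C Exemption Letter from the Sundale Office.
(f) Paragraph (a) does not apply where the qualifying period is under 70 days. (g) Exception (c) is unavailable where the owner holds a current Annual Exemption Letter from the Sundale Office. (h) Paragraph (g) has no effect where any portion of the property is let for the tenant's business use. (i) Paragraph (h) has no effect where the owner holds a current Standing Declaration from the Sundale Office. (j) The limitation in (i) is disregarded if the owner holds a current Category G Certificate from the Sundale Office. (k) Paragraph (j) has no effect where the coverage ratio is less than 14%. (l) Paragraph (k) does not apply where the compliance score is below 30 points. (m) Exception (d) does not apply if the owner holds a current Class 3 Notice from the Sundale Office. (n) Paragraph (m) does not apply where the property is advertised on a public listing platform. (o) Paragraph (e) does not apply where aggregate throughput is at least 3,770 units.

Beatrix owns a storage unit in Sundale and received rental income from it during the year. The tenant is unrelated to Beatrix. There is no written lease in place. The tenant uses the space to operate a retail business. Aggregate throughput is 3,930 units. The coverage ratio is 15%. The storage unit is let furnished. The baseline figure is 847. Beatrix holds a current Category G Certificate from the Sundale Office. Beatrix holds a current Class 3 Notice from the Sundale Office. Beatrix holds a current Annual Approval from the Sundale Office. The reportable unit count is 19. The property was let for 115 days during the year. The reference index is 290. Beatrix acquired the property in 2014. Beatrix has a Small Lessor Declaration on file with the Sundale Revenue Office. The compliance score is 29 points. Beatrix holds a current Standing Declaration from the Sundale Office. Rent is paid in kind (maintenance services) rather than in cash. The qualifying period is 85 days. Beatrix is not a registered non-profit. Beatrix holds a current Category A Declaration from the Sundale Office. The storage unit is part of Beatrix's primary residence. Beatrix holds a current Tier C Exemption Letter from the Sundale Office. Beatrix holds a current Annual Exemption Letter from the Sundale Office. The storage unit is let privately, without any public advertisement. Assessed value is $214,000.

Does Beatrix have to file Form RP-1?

Exception (a) requires that the owner is a registered non-profit entity; but Beatrix is not a registered non-profit, so (a) is unavailable.
Exception (b) does not apply: the tenant is unrelated to the owner.
All of (c)'s requirements are met (a current Category A Declaration is held; a current Annual Approval is held; assessed value is $214,000, under the $230,000 limit). Applying paragraphs (g)–(l): (g) applies (a current Annual Exemption Letter is held), but yields to (h): (h) is triggered — the space is let for business use. (i) is engaged (a current Standing Declaration is held), but is displaced by (j): (j) applies — a current Category G Certificate is held. (k), which would lift (j), is not triggered — the coverage ratio is 15%, not less than 14%. (c) remains available.
Exception (d)'s conditions are all satisfied: the reportable unit count is 19, less than the 20 limit; the baseline figure is 847, meeting the 758 threshold; the property is let furnished. Turning to paragraphs (m)–(n): (m) operates — a current Class 3 Notice is held. (n), which would lift (m), does not operate here — the property is let privately without advertisement. (d) is therefore removed.
All of (e)'s requirements are met (a Small Lessor Declaration is on file; the reference index is 290, below the 361 limit; a current Tier C Exemption Letter is held). But applying paragraph (o): (o) operates against (e): aggregate throughput is 3,930 units, meeting the 3,770 units threshold. So (e) is unavailable.

No — exception (c) applies; Beatrix is not required to file Form RP-1.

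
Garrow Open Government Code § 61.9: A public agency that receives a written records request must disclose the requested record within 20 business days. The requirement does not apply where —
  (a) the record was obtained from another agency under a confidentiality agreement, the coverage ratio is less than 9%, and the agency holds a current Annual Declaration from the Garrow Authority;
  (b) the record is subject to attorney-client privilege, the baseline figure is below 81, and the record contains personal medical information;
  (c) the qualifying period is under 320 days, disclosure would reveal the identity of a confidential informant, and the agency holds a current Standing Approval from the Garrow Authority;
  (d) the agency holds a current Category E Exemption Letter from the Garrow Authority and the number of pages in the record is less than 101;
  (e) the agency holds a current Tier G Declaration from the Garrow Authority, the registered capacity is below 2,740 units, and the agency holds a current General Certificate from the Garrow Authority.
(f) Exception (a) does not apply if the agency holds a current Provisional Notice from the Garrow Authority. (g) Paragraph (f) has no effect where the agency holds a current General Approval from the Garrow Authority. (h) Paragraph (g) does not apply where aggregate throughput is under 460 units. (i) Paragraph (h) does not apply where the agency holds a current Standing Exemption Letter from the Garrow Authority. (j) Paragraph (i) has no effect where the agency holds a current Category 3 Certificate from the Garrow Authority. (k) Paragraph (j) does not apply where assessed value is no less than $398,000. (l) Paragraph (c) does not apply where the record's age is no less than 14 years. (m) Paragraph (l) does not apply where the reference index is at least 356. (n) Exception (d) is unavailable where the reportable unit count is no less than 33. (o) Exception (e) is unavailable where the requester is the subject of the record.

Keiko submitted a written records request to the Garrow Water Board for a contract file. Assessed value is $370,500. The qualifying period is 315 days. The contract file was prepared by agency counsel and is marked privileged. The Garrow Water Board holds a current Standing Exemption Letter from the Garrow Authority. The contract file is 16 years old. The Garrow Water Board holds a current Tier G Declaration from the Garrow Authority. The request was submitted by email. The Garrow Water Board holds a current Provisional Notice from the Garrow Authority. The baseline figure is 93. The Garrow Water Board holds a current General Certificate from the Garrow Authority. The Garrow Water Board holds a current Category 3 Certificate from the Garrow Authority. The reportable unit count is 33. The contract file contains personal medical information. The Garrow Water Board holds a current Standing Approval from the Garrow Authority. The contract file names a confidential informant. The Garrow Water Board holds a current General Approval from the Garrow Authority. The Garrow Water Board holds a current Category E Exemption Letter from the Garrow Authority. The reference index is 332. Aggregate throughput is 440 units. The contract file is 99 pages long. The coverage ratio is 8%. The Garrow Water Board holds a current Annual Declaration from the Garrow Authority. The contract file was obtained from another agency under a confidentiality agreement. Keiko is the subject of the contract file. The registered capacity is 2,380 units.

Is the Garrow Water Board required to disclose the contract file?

Exception (a) is satisfied on its face — the contract file was obtained under a confidentiality agreement; the coverage ratio is 8%, less than the 9% limit; a current Annual Declaration is held. Turning to paragraphs (f)–(k): (f) operates against (a): a current Provisional Notice is held. (g) would limit (f) — a current General Approval is held — but (h) sets (g) aside: (h) operates against (g): aggregate throughput is 440 units, under the 460 units limit. (i) would limit (h) — a current Standing Exemption Letter is held — but (j) sets (i) aside: (j) operates against (i): a current Category 3 Certificate is held. (k) is inapplicable (assessed value is $370,500, short of $398,000), so (j) stands. Exception (a) does not apply.
Exception (b) does not apply: the baseline figure is 93, not below 81.
Exception (c): the qualifying period is 315 days, under the 320 days limit; the contract file names a confidential informant; a current Standing Approval is held — every condition holds. But: (l) operates against (c): the record's age is 16 years, meeting the 14 years threshold. (m), which would lift (l), is not engaged — the reference index is 332, short of 356. Exception (c) does not apply.
Exception (d)'s conditions are all satisfied: a current Category E Exemption Letter is held; the number of pages in the record is 99, less than the 101 limit. But applying paragraph (n): (n) operates against (d): the reportable unit count is 33, meeting the 33 threshold. (d) is therefore removed.
Exception (e)'s conditions are all satisfied: a current Tier G Declaration is held; the registered capacity is 2,380 units, below the 2,740 units limit; a current General Certificate is held. However, paragraph (o) must be considered: (o) operates against (e): Keiko is the subject of the contract file. So (e) is unavailable.
No exception applies. The general rule governs.

Yes — the Garrow Water Board must disclose the contract file.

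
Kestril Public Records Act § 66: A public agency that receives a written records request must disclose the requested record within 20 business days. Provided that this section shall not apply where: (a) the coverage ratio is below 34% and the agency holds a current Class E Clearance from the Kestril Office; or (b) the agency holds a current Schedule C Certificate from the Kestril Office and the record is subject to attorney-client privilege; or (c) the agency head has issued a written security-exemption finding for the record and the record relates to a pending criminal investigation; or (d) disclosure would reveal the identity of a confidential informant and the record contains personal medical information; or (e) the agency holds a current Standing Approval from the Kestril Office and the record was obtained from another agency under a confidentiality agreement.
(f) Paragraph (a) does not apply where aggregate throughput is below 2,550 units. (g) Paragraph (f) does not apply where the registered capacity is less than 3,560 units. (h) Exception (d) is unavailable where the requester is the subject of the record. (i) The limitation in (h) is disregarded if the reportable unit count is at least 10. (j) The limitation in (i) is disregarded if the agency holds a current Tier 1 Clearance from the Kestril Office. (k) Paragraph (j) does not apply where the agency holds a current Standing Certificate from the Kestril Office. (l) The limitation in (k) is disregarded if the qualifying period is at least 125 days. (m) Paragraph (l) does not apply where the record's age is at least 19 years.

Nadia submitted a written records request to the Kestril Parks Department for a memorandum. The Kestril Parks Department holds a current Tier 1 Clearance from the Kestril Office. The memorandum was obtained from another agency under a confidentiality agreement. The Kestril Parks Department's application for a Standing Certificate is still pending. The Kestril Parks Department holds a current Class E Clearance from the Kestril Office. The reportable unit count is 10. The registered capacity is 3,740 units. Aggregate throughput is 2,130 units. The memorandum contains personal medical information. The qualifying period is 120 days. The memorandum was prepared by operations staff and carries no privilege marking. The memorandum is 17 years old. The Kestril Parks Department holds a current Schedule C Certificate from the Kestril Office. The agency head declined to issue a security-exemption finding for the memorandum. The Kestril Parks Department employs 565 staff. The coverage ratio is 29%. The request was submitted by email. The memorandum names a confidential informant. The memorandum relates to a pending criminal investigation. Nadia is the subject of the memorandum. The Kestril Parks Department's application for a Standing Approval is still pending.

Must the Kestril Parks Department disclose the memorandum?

Exception (a)'s conditions are all satisfied: the coverage ratio is 29%, below the 34% limit; a current Class E Clearance is held. However, paragraphs (f)–(g) must be considered: (f) operates against (a): aggregate throughput is 2,130 units, below the 2,550 units limit. (g) is not engaged (the registered capacity is 3,740 units, not less than 3,560 units), so (f) stands. Exception (a) does not apply.
Exception (b) fails — the memorandum carries no privilege marking.
Exception (c) requires that the agency head has issued a written security-exemption finding for the record; but the agency head declined to issue a security-exemption finding, so (c) is unavailable.
Exception (d)'s conditions are all satisfied: the memorandum names a confidential informant; the memorandum contains personal medical information. But applying paragraphs (h)–(m): (h) operates against (d): Nadia is the subject of the memorandum. (i) is triggered (the reportable unit count is 10, meeting the 10 threshold), but is itself disapplied by (j): (j) operates against (i): a current Tier 1 Clearance is held. (k), which would lift (j), is not engaged — there is no Standing Certificate in force. So (d) is unavailable.
Exception (e) fails — the Standing Approval is not current.
No exception displaces § 66.

Yes — the Kestril Parks Department must disclose the memorandum.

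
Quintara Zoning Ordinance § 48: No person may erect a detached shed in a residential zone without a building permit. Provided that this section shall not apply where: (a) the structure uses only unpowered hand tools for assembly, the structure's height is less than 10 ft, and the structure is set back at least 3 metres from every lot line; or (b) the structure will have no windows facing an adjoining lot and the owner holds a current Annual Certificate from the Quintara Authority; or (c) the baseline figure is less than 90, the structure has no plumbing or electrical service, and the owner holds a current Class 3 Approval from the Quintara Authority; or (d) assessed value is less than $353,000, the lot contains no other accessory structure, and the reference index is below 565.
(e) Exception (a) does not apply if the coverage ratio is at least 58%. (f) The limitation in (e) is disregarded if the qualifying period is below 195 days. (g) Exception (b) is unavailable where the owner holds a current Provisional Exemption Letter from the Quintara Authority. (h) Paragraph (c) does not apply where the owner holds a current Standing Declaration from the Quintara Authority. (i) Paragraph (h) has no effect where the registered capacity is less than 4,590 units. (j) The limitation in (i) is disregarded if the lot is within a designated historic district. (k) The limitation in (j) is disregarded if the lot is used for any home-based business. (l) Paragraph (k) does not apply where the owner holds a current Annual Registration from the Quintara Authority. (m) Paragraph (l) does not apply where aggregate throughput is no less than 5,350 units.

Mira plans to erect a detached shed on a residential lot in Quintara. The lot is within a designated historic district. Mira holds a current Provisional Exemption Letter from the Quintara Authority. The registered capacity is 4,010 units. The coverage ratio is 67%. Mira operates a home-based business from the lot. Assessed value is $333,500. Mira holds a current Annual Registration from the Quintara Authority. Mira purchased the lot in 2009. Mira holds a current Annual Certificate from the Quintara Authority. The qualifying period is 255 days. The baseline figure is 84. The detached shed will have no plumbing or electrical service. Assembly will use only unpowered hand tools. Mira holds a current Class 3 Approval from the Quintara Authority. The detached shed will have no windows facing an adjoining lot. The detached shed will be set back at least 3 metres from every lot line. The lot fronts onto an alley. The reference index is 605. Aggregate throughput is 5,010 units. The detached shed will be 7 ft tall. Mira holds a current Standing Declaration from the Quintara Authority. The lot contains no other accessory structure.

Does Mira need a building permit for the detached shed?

Exception (a) is satisfied on its face — assembly uses only hand tools; the structure's height is 7 ft, less than the 10 ft limit; the setback is at least 3 m on every side. However, paragraphs (e)–(f) must be considered: (e) operates against (a): the coverage ratio is 67%, meeting the 58% threshold. (f) is inapplicable (the qualifying period is 255 days, not below 195 days), so (e) stands. So (a) is unavailable.
Exception (b) is satisfied on its face — no windows face an adjoining lot; a current Annual Certificate is held. Turning to paragraph (g): (g) is engaged — a current Provisional Exemption Letter is held. Exception (b) does not apply.
All of (c)'s requirements are met (the baseline figure is 84, less than the 90 limit; there is no plumbing or electrical service; a current Class 3 Approval is held). But applying paragraphs (h)–(m): (h) operates against (c): a current Standing Declaration is held. (i) would limit (h) — the registered capacity is 4,010 units, less than the 4,590 units limit — but (j) sets (i) aside: (j) applies — the lot is in a historic district. (k) operates (a home-based business operates on the lot), but is itself disapplied by (l): (l) operates against (k): a current Annual Registration is held. (m), which would lift (l), is not triggered — aggregate throughput is 5,010 units, short of 5,350 units. Exception (c) does not apply.
Exception (d) fails — the reference index is 605, not below 565.
No exception applies. The general rule governs.

Yes — Mira must obtain a building permit.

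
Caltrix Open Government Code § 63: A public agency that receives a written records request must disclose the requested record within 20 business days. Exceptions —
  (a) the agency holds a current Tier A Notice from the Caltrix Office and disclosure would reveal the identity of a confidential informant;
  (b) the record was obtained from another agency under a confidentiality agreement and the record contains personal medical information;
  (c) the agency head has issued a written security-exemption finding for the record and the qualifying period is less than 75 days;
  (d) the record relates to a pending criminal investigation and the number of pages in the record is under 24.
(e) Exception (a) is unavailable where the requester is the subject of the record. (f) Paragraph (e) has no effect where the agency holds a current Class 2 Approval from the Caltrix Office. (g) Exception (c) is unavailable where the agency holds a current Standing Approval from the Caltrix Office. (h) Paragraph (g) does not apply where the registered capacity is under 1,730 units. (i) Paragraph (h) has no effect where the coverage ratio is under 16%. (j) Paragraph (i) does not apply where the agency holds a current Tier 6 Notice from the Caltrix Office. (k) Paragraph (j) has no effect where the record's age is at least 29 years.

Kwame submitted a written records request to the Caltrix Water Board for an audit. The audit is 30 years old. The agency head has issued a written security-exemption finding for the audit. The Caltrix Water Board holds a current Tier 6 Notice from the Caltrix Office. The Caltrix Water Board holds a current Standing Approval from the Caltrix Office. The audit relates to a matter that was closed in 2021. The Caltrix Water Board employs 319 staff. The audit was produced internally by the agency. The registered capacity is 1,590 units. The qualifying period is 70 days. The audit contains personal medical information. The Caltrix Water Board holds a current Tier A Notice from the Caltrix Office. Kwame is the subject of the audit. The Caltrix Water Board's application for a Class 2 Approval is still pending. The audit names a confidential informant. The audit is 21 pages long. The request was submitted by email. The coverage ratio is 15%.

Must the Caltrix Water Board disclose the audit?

Exception (a) is satisfied on its face — a current Tier A Notice is held; the audit names a confidential informant. But applying paragraphs (e)–(f): (e) operates against (a): Kwame is the subject of the audit. (f), which would lift (e), is inapplicable — the Class 2 Approval is not current. Exception (a) does not apply.
Exception (b) does not apply: the audit was produced internally.
All of (c)'s requirements are met (a written security-exemption finding has been issued; the qualifying period is 70 days, less than the 75 days limit). Turning to paragraphs (g)–(k): (g) is triggered — a current Standing Approval is held. (h) would limit (g) — the registered capacity is 1,590 units, under the 1,730 units limit — but (i) sets (h) aside: (i) operates against (h): the coverage ratio is 15%, under the 16% limit. (j) is engaged (a current Tier 6 Notice is held), but is overridden by (k): (k) operates against (j): the record's age is 30 years, meeting the 29 years threshold. Exception (c) does not apply.
Exception (d) requires that the record relates to a pending criminal investigation; but the audit relates to a closed matter, so (d) is unavailable.
No exception is made out. the Caltrix Water Board falls within the general rule.

Yes — the Caltrix Water Board must disclose the audit.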